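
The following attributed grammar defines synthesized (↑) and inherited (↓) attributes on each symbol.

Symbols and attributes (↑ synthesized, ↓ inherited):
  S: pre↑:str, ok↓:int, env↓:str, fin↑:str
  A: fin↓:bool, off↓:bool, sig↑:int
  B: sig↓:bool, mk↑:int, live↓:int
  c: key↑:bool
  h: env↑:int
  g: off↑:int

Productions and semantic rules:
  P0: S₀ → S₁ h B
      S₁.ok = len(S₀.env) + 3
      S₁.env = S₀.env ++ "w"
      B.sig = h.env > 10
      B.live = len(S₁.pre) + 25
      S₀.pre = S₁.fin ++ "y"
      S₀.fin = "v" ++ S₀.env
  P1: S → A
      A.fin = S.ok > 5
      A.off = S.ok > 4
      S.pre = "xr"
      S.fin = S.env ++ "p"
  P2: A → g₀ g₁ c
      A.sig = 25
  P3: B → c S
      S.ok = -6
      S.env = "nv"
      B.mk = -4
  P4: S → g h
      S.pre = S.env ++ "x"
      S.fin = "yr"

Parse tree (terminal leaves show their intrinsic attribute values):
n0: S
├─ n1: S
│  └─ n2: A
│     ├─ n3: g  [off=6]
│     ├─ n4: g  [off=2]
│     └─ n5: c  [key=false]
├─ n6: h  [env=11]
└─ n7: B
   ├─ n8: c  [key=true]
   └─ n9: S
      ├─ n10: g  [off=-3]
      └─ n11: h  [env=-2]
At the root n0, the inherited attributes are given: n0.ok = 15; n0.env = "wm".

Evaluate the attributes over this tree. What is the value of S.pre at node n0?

"wmwpy"

1. n0.ok = 15  [given at root]
2. n0.env = "wm"  [given at root]
3. n1.ok = 5  [len(S₀.env) + 3]
4. n1.env = "wmw"  [S₀.env ++ "w"]
5. n2.fin = false  [S.ok > 5]
6. n2.off = true  [S.ok > 4]
7. n3.off = 6  [terminal]
8. n4.off = 2  [terminal]
9. n5.key = false  [terminal]
10. n2.sig = 25  [25]
11. n1.pre = "xr"  ["xr"]
12. n1.fin = "wmwp"  [S.env ++ "p"]
13. n6.env = 11  [terminal]
14. n7.sig = true  [h.env > 10]
15. n7.live = 27  [len(S₁.pre) + 25]
16. n8.key = true  [terminal]
17. n9.ok = -6  [-6]
18. n9.env = "nv"  ["nv"]
19. n10.off = -3  [terminal]
20. n11.env = -2  [terminal]
21. n9.pre = "nvx"  [S.env ++ "x"]
22. n9.fin = "yr"  ["yr"]
23. n7.mk = -4  [-4]
24. n0.pre = "wmwpy"  [S₁.fin ++ "y"]
25. n0.fin = "vwm"  ["v" ++ S₀.env]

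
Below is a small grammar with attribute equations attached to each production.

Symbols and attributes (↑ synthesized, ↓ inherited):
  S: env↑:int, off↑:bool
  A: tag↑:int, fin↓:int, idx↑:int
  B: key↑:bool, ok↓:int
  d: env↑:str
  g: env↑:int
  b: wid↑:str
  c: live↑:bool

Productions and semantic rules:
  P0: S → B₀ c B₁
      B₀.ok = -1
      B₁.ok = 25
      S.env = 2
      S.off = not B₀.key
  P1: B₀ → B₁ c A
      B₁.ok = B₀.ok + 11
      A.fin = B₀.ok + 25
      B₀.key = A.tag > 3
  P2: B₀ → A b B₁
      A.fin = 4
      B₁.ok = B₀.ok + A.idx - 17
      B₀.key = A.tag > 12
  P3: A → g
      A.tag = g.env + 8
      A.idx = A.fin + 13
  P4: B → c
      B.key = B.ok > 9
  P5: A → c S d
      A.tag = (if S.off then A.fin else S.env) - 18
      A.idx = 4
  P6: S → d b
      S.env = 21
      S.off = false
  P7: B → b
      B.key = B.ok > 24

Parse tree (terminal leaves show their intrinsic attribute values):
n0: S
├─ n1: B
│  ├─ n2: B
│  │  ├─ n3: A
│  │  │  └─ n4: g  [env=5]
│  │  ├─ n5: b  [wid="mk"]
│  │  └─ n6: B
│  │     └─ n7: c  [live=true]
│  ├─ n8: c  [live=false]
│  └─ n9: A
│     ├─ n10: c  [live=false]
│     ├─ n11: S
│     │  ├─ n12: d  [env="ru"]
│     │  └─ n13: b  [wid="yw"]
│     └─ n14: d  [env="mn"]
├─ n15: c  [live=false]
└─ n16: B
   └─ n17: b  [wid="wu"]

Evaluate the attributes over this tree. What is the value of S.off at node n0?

true

1. n1.ok = -1  [-1]
2. n2.ok = 10  [B₀.ok + 11]
3. n3.fin = 4  [4]
4. n4.env = 5  [terminal]
5. n3.tag = 13  [g.env + 8]
6. n3.idx = 17  [A.fin + 13]
7. n5.wid = "mk"  [terminal]
8. n6.ok = 10  [B₀.ok + A.idx - 17]
9. n7.live = true  [terminal]
10. n6.key = true  [B.ok > 9]
11. n2.key = true  [A.tag > 12]
12. n8.live = false  [terminal]
13. n9.fin = 24  [B₀.ok + 25]
14. n10.live = false  [terminal]
15. n12.env = "ru"  [terminal]
16. n13.wid = "yw"  [terminal]
17. n11.env = 21  [21]
18. n11.off = false  [false]
19. n14.env = "mn"  [terminal]
20. n9.tag = 3  [(if S.off then A.fin else S.env) - 18]
21. n9.idx = 4  [4]
22. n1.key = false  [A.tag > 3]
23. n15.live = false  [terminal]
24. n16.ok = 25  [25]
25. n17.wid = "wu"  [terminal]
26. n16.key = true  [B.ok > 24]
27. n0.env = 2  [2]
28. n0.off = true  [not B₀.key]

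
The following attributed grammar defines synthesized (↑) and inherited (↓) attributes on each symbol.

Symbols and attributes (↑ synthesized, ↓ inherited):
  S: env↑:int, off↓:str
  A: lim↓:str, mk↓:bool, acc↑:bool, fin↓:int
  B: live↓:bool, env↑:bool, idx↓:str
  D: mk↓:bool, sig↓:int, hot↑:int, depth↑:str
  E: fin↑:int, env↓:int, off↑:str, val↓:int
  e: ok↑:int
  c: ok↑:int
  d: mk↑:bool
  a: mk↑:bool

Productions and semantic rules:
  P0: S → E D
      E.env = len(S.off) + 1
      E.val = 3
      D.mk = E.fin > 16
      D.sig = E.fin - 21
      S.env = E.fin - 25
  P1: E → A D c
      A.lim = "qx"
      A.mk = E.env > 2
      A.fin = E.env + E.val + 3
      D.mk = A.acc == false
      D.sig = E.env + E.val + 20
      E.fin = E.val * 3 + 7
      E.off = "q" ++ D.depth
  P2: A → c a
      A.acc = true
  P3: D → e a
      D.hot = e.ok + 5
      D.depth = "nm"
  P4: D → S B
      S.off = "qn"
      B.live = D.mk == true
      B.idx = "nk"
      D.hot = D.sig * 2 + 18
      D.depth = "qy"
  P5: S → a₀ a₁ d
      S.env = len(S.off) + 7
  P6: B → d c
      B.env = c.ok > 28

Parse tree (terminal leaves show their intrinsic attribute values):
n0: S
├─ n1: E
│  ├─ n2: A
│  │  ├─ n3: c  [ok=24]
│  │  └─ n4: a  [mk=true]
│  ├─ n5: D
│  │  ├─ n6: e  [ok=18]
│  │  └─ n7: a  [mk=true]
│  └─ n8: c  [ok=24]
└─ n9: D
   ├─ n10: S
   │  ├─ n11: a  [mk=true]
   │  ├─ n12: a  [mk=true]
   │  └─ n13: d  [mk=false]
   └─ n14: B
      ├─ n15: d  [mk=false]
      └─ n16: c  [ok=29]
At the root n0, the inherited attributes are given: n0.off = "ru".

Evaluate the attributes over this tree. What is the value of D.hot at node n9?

1. n0.off = "ru"  [given at root]
2. n1.env = 3  [len(S.off) + 1]
3. n1.val = 3  [3]
4. n2.lim = "qx"  ["qx"]
5. n2.mk = true  [E.env > 2]
6. n2.fin = 9  [E.env + E.val + 3]
7. n3.ok = 24  [terminal]
8. n4.mk = true  [terminal]
9. n2.acc = true  [true]
10. n5.mk = false  [A.acc == false]
11. n5.sig = 26  [E.env + E.val + 20]
12. n6.ok = 18  [terminal]
13. n7.mk = true  [terminal]
14. n5.hot = 23  [e.ok + 5]
15. n5.depth = "nm"  ["nm"]
16. n8.ok = 24  [terminal]
17. n1.fin = 16  [E.val * 3 + 7]
18. n1.off = "qnm"  ["q" ++ D.depth]
19. n9.mk = false  [E.fin > 16]
20. n9.sig = -5  [E.fin - 21]
21. n10.off = "qn"  ["qn"]
22. n11.mk = true  [terminal]
23. n12.mk = true  [terminal]
24. n13.mk = false  [terminal]
25. n10.env = 9  [len(S.off) + 7]
26. n14.live = false  [D.mk == true]
27. n14.idx = "nk"  ["nk"]
28. n15.mk = false  [terminal]
29. n16.ok = 29  [terminal]
30. n14.env = true  [c.ok > 28]
31. n9.hot = 8  [D.sig * 2 + 18]
32. n9.depth = "qy"  ["qy"]
33. n0.env = -9  [E.fin - 25]

8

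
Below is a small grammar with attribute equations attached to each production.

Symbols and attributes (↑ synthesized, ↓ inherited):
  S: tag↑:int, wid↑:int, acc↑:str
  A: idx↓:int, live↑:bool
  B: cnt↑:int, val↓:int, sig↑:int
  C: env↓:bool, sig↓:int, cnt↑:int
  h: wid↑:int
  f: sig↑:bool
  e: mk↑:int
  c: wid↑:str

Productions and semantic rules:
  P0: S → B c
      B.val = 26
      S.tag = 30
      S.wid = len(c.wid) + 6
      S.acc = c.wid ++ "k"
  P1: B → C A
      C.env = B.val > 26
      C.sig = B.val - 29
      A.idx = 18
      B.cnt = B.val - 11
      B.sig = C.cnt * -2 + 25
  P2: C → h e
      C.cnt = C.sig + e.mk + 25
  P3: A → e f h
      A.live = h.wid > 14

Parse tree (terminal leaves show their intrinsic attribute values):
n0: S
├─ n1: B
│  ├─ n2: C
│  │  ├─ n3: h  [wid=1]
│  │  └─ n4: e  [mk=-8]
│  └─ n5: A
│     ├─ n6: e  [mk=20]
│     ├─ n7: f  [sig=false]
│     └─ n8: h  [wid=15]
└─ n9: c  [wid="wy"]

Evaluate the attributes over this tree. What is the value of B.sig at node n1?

1. n1.val = 26  [26]
2. n2.env = false  [B.val > 26]
3. n2.sig = -3  [B.val - 29]
4. n3.wid = 1  [terminal]
5. n4.mk = -8  [terminal]
6. n2.cnt = 14  [C.sig + e.mk + 25]
7. n5.idx = 18  [18]
8. n6.mk = 20  [terminal]
9. n7.sig = false  [terminal]
10. n8.wid = 15  [terminal]
11. n5.live = true  [h.wid > 14]
12. n1.cnt = 15  [B.val - 11]
13. n1.sig = -3  [C.cnt * -2 + 25]
14. n9.wid = "wy"  [terminal]
15. n0.tag = 30  [30]
16. n0.wid = 8  [len(c.wid) + 6]
17. n0.acc = "wyk"  [c.wid ++ "k"]

-3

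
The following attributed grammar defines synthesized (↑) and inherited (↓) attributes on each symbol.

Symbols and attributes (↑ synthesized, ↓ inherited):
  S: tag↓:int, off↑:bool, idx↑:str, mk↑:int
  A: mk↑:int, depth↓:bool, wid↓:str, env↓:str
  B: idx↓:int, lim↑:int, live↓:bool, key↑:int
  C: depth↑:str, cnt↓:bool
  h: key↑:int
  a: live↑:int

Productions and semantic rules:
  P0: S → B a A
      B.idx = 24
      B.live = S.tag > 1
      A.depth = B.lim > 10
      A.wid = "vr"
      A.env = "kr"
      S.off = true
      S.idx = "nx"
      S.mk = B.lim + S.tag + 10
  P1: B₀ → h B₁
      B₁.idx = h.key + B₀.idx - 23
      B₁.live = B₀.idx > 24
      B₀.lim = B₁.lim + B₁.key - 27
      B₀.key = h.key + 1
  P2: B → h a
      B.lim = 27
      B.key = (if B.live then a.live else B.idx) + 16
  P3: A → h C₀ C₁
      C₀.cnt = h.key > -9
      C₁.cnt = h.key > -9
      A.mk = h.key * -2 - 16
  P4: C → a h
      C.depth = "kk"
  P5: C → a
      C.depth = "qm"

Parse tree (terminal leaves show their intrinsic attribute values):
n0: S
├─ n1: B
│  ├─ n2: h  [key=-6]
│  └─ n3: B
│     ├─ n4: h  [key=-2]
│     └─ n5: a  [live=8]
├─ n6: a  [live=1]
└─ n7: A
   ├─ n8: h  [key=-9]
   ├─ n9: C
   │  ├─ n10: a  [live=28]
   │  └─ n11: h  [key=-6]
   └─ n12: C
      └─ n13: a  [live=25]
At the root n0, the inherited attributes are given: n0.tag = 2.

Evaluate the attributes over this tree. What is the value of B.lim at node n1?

1. n0.tag = 2  [given at root]
2. n1.idx = 24  [24]
3. n1.live = true  [S.tag > 1]
4. n2.key = -6  [terminal]
5. n3.idx = -5  [h.key + B₀.idx - 23]
6. n3.live = false  [B₀.idx > 24]
7. n4.key = -2  [terminal]
8. n5.live = 8  [terminal]
9. n3.lim = 27  [27]
10. n3.key = 11  [(if B.live then a.live else B.idx) + 16]
11. n1.lim = 11  [B₁.lim + B₁.key - 27]
12. n1.key = -5  [h.key + 1]
13. n6.live = 1  [terminal]
14. n7.depth = true  [B.lim > 10]
15. n7.wid = "vr"  ["vr"]
16. n7.env = "kr"  ["kr"]
17. n8.key = -9  [terminal]
18. n9.cnt = false  [h.key > -9]
19. n10.live = 28  [terminal]
20. n11.key = -6  [terminal]
21. n9.depth = "kk"  ["kk"]
22. n12.cnt = false  [h.key > -9]
23. n13.live = 25  [terminal]
24. n12.depth = "qm"  ["qm"]
25. n7.mk = 2  [h.key * -2 - 16]
26. n0.off = true  [true]
27. n0.idx = "nx"  ["nx"]
28. n0.mk = 23  [B.lim + S.tag + 10]

11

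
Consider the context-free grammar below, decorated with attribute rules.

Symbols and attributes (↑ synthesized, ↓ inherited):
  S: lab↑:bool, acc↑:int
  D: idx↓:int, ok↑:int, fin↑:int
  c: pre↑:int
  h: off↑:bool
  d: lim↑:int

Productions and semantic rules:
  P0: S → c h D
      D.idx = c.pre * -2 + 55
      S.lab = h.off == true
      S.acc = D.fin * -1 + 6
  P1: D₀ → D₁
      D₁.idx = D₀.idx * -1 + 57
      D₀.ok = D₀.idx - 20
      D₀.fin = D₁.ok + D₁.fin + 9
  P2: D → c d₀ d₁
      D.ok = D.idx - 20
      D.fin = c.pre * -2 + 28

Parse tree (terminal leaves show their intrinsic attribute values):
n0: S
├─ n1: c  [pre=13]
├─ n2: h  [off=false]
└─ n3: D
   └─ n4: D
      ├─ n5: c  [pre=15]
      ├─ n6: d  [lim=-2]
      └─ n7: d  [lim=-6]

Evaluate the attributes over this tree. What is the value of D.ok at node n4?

1. n1.pre = 13  [terminal]
2. n2.off = false  [terminal]
3. n3.idx = 29  [c.pre * -2 + 55]
4. n4.idx = 28  [D₀.idx * -1 + 57]
5. n5.pre = 15  [terminal]
6. n6.lim = -2  [terminal]
7. n7.lim = -6  [terminal]
8. n4.ok = 8  [D.idx - 20]
9. n4.fin = -2  [c.pre * -2 + 28]
10. n3.ok = 9  [D₀.idx - 20]
11. n3.fin = 15  [D₁.ok + D₁.fin + 9]
12. n0.lab = false  [h.off == true]
13. n0.acc = -9  [D.fin * -1 + 6]

8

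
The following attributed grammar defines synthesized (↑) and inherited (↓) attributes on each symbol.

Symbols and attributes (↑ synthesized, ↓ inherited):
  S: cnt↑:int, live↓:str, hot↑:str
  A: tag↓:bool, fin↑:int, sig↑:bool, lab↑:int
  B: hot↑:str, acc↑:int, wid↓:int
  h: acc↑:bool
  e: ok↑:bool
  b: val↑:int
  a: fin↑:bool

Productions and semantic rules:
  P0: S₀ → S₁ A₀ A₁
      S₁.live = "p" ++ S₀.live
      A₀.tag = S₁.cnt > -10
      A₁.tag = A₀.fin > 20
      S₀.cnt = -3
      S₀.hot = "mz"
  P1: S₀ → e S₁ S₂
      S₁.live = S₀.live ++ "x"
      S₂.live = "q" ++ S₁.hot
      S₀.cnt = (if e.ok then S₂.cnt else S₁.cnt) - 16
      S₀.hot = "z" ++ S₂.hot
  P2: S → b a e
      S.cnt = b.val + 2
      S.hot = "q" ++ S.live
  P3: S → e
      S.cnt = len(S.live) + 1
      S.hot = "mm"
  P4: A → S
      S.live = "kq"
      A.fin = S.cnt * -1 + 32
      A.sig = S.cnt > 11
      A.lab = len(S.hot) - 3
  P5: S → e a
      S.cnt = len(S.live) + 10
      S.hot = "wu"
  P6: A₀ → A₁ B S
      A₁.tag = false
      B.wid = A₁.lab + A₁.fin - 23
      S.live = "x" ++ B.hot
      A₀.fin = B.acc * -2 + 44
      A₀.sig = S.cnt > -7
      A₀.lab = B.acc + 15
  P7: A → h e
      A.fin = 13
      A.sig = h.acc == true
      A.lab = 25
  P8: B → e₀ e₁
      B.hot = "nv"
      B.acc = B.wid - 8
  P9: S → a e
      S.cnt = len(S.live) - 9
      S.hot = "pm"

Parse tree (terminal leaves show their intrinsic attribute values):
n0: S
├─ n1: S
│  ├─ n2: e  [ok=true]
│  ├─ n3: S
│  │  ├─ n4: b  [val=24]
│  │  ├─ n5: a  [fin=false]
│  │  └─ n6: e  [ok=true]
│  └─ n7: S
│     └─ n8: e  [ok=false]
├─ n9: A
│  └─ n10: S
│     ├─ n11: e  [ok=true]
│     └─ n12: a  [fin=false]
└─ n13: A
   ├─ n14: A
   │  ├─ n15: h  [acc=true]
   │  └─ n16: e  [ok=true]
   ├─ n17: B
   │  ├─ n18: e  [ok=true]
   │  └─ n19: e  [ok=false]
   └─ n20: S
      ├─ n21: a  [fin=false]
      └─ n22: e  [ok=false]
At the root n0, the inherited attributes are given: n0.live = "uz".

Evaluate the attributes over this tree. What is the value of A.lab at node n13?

22

1. n0.live = "uz"  [given at root]
2. n1.live = "puz"  ["p" ++ S₀.live]
3. n2.ok = true  [terminal]
4. n3.live = "puzx"  [S₀.live ++ "x"]
5. n4.val = 24  [terminal]
6. n5.fin = false  [terminal]
7. n6.ok = true  [terminal]
8. n3.cnt = 26  [b.val + 2]
9. n3.hot = "qpuzx"  ["q" ++ S.live]
10. n7.live = "qqpuzx"  ["q" ++ S₁.hot]
11. n8.ok = false  [terminal]
12. n7.cnt = 7  [len(S.live) + 1]
13. n7.hot = "mm"  ["mm"]
14. n1.cnt = -9  [(if e.ok then S₂.cnt else S₁.cnt) - 16]
15. n1.hot = "zmm"  ["z" ++ S₂.hot]
16. n9.tag = true  [S₁.cnt > -10]
17. n10.live = "kq"  ["kq"]
18. n11.ok = true  [terminal]
19. n12.fin = false  [terminal]
20. n10.cnt = 12  [len(S.live) + 10]
21. n10.hot = "wu"  ["wu"]
22. n9.fin = 20  [S.cnt * -1 + 32]
23. n9.sig = true  [S.cnt > 11]
24. n9.lab = -1  [len(S.hot) - 3]
25. n13.tag = false  [A₀.fin > 20]
26. n14.tag = false  [false]
27. n15.acc = true  [terminal]
28. n16.ok = true  [terminal]
29. n14.fin = 13  [13]
30. n14.sig = true  [h.acc == true]
31. n14.lab = 25  [25]
32. n17.wid = 15  [A₁.lab + A₁.fin - 23]
33. n18.ok = true  [terminal]
34. n19.ok = false  [terminal]
35. n17.hot = "nv"  ["nv"]
36. n17.acc = 7  [B.wid - 8]
37. n20.live = "xnv"  ["x" ++ B.hot]
38. n21.fin = false  [terminal]
39. n22.ok = false  [terminal]
40. n20.cnt = -6  [len(S.live) - 9]
41. n20.hot = "pm"  ["pm"]
42. n13.fin = 30  [B.acc * -2 + 44]
43. n13.sig = true  [S.cnt > -7]
44. n13.lab = 22  [B.acc + 15]
45. n0.cnt = -3  [-3]
46. n0.hot = "mz"  ["mz"]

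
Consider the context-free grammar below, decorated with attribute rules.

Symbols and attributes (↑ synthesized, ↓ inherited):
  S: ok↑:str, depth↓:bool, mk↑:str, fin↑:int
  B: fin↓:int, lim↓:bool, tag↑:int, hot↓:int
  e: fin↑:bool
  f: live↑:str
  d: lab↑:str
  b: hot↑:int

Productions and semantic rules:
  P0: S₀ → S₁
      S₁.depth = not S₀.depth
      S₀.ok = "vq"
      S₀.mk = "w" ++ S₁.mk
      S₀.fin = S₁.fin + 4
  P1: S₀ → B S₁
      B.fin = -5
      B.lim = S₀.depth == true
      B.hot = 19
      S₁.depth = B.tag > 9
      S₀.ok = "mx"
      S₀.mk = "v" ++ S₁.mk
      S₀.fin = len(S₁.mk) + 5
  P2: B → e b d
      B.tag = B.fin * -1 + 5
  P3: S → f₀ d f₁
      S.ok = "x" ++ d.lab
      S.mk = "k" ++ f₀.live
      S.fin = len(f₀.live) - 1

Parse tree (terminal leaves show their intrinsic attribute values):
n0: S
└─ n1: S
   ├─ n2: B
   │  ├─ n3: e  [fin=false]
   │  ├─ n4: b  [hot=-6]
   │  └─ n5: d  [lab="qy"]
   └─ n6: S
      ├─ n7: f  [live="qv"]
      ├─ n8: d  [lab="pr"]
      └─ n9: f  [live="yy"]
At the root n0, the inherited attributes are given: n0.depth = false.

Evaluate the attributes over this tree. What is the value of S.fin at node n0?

1. n0.depth = false  [given at root]
2. n1.depth = true  [not S₀.depth]
3. n2.fin = -5  [-5]
4. n2.lim = true  [S₀.depth == true]
5. n2.hot = 19  [19]
6. n3.fin = false  [terminal]
7. n4.hot = -6  [terminal]
8. n5.lab = "qy"  [terminal]
9. n2.tag = 10  [B.fin * -1 + 5]
10. n6.depth = true  [B.tag > 9]
11. n7.live = "qv"  [terminal]
12. n8.lab = "pr"  [terminal]
13. n9.live = "yy"  [terminal]
14. n6.ok = "xpr"  ["x" ++ d.lab]
15. n6.mk = "kqv"  ["k" ++ f₀.live]
16. n6.fin = 1  [len(f₀.live) - 1]
17. n1.ok = "mx"  ["mx"]
18. n1.mk = "vkqv"  ["v" ++ S₁.mk]
19. n1.fin = 8  [len(S₁.mk) + 5]
20. n0.ok = "vq"  ["vq"]
21. n0.mk = "wvkqv"  ["w" ++ S₁.mk]
22. n0.fin = 12  [S₁.fin + 4]

12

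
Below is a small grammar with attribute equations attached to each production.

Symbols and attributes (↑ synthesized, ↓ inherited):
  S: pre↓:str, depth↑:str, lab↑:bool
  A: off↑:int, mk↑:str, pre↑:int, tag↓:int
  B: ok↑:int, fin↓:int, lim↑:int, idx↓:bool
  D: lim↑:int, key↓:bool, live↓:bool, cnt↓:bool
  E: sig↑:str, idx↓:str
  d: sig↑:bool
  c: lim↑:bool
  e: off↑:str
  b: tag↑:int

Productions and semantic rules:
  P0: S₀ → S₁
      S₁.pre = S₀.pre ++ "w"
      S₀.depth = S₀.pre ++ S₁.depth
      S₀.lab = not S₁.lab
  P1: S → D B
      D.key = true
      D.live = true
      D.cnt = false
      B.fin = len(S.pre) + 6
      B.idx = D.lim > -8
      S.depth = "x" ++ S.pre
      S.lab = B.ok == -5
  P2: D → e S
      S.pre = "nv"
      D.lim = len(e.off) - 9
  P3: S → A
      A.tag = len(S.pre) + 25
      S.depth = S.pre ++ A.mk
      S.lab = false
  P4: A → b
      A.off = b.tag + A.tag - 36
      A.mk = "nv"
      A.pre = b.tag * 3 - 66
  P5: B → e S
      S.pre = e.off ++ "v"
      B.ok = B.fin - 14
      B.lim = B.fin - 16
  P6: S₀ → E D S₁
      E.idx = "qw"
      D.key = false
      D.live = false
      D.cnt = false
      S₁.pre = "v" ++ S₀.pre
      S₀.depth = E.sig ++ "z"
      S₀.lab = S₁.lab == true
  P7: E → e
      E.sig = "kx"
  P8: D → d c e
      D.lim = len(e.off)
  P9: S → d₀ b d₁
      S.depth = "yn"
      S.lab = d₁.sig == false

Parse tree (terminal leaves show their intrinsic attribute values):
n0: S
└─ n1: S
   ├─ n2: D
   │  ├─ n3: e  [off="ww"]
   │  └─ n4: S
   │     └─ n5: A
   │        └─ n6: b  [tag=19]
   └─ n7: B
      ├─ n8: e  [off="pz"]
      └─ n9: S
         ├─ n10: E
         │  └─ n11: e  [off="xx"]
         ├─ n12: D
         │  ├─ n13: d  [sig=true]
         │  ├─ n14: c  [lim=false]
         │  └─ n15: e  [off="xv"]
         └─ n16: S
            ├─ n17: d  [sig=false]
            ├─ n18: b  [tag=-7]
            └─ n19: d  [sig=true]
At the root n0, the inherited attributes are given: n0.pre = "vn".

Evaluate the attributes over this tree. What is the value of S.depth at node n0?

1. n0.pre = "vn"  [given at root]
2. n1.pre = "vnw"  [S₀.pre ++ "w"]
3. n2.key = true  [true]
4. n2.live = true  [true]
5. n2.cnt = false  [false]
6. n3.off = "ww"  [terminal]
7. n4.pre = "nv"  ["nv"]
8. n5.tag = 27  [len(S.pre) + 25]
9. n6.tag = 19  [terminal]
10. n5.off = 10  [b.tag + A.tag - 36]
11. n5.mk = "nv"  ["nv"]
12. n5.pre = -9  [b.tag * 3 - 66]
13. n4.depth = "nvnv"  [S.pre ++ A.mk]
14. n4.lab = false  [false]
15. n2.lim = -7  [len(e.off) - 9]
16. n7.fin = 9  [len(S.pre) + 6]
17. n7.idx = true  [D.lim > -8]
18. n8.off = "pz"  [terminal]
19. n9.pre = "pzv"  [e.off ++ "v"]
20. n10.idx = "qw"  ["qw"]
21. n11.off = "xx"  [terminal]
22. n10.sig = "kx"  ["kx"]
23. n12.key = false  [false]
24. n12.live = false  [false]
25. n12.cnt = false  [false]
26. n13.sig = true  [terminal]
27. n14.lim = false  [terminal]
28. n15.off = "xv"  [terminal]
29. n12.lim = 2  [len(e.off)]
30. n16.pre = "vpzv"  ["v" ++ S₀.pre]
31. n17.sig = false  [terminal]
32. n18.tag = -7  [terminal]
33. n19.sig = true  [terminal]
34. n16.depth = "yn"  ["yn"]
35. n16.lab = false  [d₁.sig == false]
36. n9.depth = "kxz"  [E.sig ++ "z"]
37. n9.lab = false  [S₁.lab == true]
38. n7.ok = -5  [B.fin - 14]
39. n7.lim = -7  [B.fin - 16]
40. n1.depth = "xvnw"  ["x" ++ S.pre]
41. n1.lab = true  [B.ok == -5]
42. n0.depth = "vnxvnw"  [S₀.pre ++ S₁.depth]
43. n0.lab = false  [not S₁.lab]

"vnxvnw"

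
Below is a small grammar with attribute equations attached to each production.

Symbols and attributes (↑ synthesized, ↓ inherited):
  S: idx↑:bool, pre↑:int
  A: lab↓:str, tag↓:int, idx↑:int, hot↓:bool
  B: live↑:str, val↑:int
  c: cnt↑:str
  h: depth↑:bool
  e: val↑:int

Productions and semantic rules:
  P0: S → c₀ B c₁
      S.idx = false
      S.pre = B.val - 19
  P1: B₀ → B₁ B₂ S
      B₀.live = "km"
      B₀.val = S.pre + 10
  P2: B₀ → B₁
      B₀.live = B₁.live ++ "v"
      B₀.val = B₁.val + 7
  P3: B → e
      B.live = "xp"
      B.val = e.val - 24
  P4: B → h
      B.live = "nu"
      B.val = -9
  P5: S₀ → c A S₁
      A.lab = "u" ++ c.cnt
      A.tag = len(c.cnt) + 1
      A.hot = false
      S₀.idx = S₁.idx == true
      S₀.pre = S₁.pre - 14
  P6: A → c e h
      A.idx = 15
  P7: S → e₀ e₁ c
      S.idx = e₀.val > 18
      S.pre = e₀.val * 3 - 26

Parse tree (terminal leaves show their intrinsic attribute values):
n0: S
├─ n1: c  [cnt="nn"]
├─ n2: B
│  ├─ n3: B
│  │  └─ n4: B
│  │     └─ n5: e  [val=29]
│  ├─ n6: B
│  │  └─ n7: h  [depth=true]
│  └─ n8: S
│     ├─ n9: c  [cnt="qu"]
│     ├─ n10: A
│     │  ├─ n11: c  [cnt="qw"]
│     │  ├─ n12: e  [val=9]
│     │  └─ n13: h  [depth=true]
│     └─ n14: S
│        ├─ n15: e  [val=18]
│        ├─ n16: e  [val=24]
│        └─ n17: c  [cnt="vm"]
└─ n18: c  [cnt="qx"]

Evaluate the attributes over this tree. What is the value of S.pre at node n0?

1. n1.cnt = "nn"  [terminal]
2. n5.val = 29  [terminal]
3. n4.live = "xp"  ["xp"]
4. n4.val = 5  [e.val - 24]
5. n3.live = "xpv"  [B₁.live ++ "v"]
6. n3.val = 12  [B₁.val + 7]
7. n7.depth = true  [terminal]
8. n6.live = "nu"  ["nu"]
9. n6.val = -9  [-9]
10. n9.cnt = "qu"  [terminal]
11. n10.lab = "uqu"  ["u" ++ c.cnt]
12. n10.tag = 3  [len(c.cnt) + 1]
13. n10.hot = false  [false]
14. n11.cnt = "qw"  [terminal]
15. n12.val = 9  [terminal]
16. n13.depth = true  [terminal]
17. n10.idx = 15  [15]
18. n15.val = 18  [terminal]
19. n16.val = 24  [terminal]
20. n17.cnt = "vm"  [terminal]
21. n14.idx = false  [e₀.val > 18]
22. n14.pre = 28  [e₀.val * 3 - 26]
23. n8.idx = false  [S₁.idx == true]
24. n8.pre = 14  [S₁.pre - 14]
25. n2.live = "km"  ["km"]
26. n2.val = 24  [S.pre + 10]
27. n18.cnt = "qx"  [terminal]
28. n0.idx = false  [false]
29. n0.pre = 5  [B.val - 19]

5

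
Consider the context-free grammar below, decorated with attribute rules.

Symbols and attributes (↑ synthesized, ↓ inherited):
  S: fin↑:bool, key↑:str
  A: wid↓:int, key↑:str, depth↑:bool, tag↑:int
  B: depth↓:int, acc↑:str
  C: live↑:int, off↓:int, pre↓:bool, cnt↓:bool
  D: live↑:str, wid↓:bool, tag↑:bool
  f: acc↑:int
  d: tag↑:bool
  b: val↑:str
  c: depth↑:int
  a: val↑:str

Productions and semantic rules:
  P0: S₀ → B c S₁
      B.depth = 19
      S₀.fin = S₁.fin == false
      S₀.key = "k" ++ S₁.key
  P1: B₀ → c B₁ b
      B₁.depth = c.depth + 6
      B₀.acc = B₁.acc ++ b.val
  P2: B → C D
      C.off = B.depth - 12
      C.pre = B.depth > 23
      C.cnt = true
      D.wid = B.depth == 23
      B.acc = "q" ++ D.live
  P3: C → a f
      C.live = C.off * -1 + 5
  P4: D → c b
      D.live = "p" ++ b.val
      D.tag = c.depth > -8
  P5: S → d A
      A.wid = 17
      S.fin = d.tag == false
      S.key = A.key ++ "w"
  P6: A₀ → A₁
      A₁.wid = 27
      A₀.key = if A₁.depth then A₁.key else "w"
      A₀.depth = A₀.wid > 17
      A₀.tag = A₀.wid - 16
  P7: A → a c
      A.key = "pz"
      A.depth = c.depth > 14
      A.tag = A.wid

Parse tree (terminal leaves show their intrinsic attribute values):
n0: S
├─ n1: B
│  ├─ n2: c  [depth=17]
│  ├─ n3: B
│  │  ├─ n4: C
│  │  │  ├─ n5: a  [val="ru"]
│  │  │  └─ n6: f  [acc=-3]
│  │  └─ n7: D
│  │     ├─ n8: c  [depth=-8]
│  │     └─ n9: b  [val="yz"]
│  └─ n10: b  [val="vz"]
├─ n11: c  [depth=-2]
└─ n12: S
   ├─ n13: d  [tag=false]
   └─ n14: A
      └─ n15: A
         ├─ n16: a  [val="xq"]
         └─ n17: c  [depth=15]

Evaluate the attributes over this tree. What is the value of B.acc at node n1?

"qpyzvz"

1. n1.depth = 19  [19]
2. n2.depth = 17  [terminal]
3. n3.depth = 23  [c.depth + 6]
4. n4.off = 11  [B.depth - 12]
5. n4.pre = false  [B.depth > 23]
6. n4.cnt = true  [true]
7. n5.val = "ru"  [terminal]
8. n6.acc = -3  [terminal]
9. n4.live = -6  [C.off * -1 + 5]
10. n7.wid = true  [B.depth == 23]
11. n8.depth = -8  [terminal]
12. n9.val = "yz"  [terminal]
13. n7.live = "pyz"  ["p" ++ b.val]
14. n7.tag = false  [c.depth > -8]
15. n3.acc = "qpyz"  ["q" ++ D.live]
16. n10.val = "vz"  [terminal]
17. n1.acc = "qpyzvz"  [B₁.acc ++ b.val]
18. n11.depth = -2  [terminal]
19. n13.tag = false  [terminal]
20. n14.wid = 17  [17]
21. n15.wid = 27  [27]
22. n16.val = "xq"  [terminal]
23. n17.depth = 15  [terminal]
24. n15.key = "pz"  ["pz"]
25. n15.depth = true  [c.depth > 14]
26. n15.tag = 27  [A.wid]
27. n14.key = "pz"  [if A₁.depth then A₁.key else "w"]
28. n14.depth = false  [A₀.wid > 17]
29. n14.tag = 1  [A₀.wid - 16]
30. n12.fin = true  [d.tag == false]
31. n12.key = "pzw"  [A.key ++ "w"]
32. n0.fin = false  [S₁.fin == false]
33. n0.key = "kpzw"  ["k" ++ S₁.key]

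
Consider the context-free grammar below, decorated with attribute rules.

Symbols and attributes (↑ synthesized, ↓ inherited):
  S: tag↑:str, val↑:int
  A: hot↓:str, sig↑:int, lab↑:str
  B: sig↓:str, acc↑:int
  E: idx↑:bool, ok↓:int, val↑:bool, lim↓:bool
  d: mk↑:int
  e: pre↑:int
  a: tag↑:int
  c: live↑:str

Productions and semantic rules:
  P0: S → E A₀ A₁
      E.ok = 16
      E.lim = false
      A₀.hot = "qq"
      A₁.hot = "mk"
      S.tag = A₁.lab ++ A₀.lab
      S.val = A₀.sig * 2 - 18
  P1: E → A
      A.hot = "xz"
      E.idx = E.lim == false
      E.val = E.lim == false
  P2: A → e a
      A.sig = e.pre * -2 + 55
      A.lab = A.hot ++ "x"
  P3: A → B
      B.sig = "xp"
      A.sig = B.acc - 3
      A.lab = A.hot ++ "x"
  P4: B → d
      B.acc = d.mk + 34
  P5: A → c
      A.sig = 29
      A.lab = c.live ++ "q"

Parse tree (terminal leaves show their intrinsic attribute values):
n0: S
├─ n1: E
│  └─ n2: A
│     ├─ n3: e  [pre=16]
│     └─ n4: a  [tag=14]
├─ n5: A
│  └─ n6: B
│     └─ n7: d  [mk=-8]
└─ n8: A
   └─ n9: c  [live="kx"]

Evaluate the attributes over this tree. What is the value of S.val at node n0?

1. n1.ok = 16  [16]
2. n1.lim = false  [false]
3. n2.hot = "xz"  ["xz"]
4. n3.pre = 16  [terminal]
5. n4.tag = 14  [terminal]
6. n2.sig = 23  [e.pre * -2 + 55]
7. n2.lab = "xzx"  [A.hot ++ "x"]
8. n1.idx = true  [E.lim == false]
9. n1.val = true  [E.lim == false]
10. n5.hot = "qq"  ["qq"]
11. n6.sig = "xp"  ["xp"]
12. n7.mk = -8  [terminal]
13. n6.acc = 26  [d.mk + 34]
14. n5.sig = 23  [B.acc - 3]
15. n5.lab = "qqx"  [A.hot ++ "x"]
16. n8.hot = "mk"  ["mk"]
17. n9.live = "kx"  [terminal]
18. n8.sig = 29  [29]
19. n8.lab = "kxq"  [c.live ++ "q"]
20. n0.tag = "kxqqqx"  [A₁.lab ++ A₀.lab]
21. n0.val = 28  [A₀.sig * 2 - 18]

28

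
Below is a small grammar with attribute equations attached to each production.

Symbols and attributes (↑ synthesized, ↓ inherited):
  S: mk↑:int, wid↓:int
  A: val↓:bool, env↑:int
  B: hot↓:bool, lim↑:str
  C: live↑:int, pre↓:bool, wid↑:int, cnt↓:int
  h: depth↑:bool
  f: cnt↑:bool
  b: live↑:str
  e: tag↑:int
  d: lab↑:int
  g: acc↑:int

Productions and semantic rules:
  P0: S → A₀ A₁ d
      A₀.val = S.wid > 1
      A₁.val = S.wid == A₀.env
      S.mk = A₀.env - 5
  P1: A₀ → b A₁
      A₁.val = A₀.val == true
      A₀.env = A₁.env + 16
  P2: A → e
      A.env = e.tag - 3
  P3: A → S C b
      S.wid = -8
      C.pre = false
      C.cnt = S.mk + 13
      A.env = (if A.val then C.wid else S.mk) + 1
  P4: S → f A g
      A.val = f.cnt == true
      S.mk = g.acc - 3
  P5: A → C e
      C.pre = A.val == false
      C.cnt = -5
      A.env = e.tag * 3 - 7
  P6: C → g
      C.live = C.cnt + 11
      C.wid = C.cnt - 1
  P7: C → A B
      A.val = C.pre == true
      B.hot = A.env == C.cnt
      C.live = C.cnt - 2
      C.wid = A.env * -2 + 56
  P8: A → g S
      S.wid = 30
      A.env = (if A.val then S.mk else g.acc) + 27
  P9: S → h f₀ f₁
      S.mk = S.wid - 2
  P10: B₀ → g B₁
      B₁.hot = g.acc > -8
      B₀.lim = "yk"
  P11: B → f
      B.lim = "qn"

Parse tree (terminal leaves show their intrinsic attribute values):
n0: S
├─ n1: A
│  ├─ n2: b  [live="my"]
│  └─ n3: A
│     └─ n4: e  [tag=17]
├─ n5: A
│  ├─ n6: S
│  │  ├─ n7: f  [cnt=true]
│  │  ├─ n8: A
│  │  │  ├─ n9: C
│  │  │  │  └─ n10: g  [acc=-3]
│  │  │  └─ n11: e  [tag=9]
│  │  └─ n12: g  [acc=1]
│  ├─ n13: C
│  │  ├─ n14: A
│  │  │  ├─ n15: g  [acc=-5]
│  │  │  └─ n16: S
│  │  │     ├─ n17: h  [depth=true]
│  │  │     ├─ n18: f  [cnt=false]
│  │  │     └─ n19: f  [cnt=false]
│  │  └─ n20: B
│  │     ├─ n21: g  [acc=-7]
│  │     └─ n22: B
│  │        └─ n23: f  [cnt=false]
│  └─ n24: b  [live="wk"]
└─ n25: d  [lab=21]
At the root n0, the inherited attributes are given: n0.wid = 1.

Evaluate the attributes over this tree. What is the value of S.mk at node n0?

1. n0.wid = 1  [given at root]
2. n1.val = false  [S.wid > 1]
3. n2.live = "my"  [terminal]
4. n3.val = false  [A₀.val == true]
5. n4.tag = 17  [terminal]
6. n3.env = 14  [e.tag - 3]
7. n1.env = 30  [A₁.env + 16]
8. n5.val = false  [S.wid == A₀.env]
9. n6.wid = -8  [-8]
10. n7.cnt = true  [terminal]
11. n8.val = true  [f.cnt == true]
12. n9.pre = false  [A.val == false]
13. n9.cnt = -5  [-5]
14. n10.acc = -3  [terminal]
15. n9.live = 6  [C.cnt + 11]
16. n9.wid = -6  [C.cnt - 1]
17. n11.tag = 9  [terminal]
18. n8.env = 20  [e.tag * 3 - 7]
19. n12.acc = 1  [terminal]
20. n6.mk = -2  [g.acc - 3]
21. n13.pre = false  [false]
22. n13.cnt = 11  [S.mk + 13]
23. n14.val = false  [C.pre == true]
24. n15.acc = -5  [terminal]
25. n16.wid = 30  [30]
26. n17.depth = true  [terminal]
27. n18.cnt = false  [terminal]
28. n19.cnt = false  [terminal]
29. n16.mk = 28  [S.wid - 2]
30. n14.env = 22  [(if A.val then S.mk else g.acc) + 27]
31. n20.hot = false  [A.env == C.cnt]
32. n21.acc = -7  [terminal]
33. n22.hot = true  [g.acc > -8]
34. n23.cnt = false  [terminal]
35. n22.lim = "qn"  ["qn"]
36. n20.lim = "yk"  ["yk"]
37. n13.live = 9  [C.cnt - 2]
38. n13.wid = 12  [A.env * -2 + 56]
39. n24.live = "wk"  [terminal]
40. n5.env = -1  [(if A.val then C.wid else S.mk) + 1]
41. n25.lab = 21  [terminal]
42. n0.mk = 25  [A₀.env - 5]

25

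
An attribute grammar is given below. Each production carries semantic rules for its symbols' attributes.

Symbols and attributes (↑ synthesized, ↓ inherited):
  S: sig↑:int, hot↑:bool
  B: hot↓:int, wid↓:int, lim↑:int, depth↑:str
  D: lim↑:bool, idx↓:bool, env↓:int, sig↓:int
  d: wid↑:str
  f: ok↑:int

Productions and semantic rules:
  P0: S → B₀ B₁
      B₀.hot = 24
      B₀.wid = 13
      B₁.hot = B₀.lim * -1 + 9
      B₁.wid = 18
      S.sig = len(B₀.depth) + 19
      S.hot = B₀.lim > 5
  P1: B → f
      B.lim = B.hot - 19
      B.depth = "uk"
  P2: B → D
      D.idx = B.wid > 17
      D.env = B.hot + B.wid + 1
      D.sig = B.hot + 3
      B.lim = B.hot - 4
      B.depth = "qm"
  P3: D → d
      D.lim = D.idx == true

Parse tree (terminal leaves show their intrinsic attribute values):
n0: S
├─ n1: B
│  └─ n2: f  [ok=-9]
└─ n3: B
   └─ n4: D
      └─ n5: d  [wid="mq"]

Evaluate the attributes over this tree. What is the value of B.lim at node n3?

1. n1.hot = 24  [24]
2. n1.wid = 13  [13]
3. n2.ok = -9  [terminal]
4. n1.lim = 5  [B.hot - 19]
5. n1.depth = "uk"  ["uk"]
6. n3.hot = 4  [B₀.lim * -1 + 9]
7. n3.wid = 18  [18]
8. n4.idx = true  [B.wid > 17]
9. n4.env = 23  [B.hot + B.wid + 1]
10. n4.sig = 7  [B.hot + 3]
11. n5.wid = "mq"  [terminal]
12. n4.lim = true  [D.idx == true]
13. n3.lim = 0  [B.hot - 4]
14. n3.depth = "qm"  ["qm"]
15. n0.sig = 21  [len(B₀.depth) + 19]
16. n0.hot = false  [B₀.lim > 5]

0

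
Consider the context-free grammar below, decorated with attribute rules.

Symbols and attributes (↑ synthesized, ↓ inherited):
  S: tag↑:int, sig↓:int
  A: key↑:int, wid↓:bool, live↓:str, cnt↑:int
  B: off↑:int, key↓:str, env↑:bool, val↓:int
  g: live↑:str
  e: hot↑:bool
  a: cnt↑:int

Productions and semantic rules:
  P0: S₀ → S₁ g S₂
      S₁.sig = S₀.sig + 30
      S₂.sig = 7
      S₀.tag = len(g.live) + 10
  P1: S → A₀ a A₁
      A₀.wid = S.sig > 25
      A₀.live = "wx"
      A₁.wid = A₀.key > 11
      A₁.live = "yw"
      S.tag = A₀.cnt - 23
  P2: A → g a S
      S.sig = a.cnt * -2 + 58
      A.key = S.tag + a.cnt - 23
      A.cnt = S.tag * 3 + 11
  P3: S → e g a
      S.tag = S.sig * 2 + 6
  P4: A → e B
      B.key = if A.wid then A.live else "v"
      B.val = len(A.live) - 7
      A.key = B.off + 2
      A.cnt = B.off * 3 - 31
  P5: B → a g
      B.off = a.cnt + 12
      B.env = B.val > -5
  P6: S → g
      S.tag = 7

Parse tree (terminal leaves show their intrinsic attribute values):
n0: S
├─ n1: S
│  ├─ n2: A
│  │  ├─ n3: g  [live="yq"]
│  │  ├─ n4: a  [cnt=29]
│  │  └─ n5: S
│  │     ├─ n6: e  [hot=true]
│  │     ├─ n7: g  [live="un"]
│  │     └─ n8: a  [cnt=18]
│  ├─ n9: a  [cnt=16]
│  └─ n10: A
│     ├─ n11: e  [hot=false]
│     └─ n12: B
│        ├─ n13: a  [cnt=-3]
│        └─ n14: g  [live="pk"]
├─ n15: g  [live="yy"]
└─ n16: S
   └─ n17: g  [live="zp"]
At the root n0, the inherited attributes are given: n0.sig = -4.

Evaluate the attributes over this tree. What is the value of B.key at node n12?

"yw"

1. n0.sig = -4  [given at root]
2. n1.sig = 26  [S₀.sig + 30]
3. n2.wid = true  [S.sig > 25]
4. n2.live = "wx"  ["wx"]
5. n3.live = "yq"  [terminal]
6. n4.cnt = 29  [terminal]
7. n5.sig = 0  [a.cnt * -2 + 58]
8. n6.hot = true  [terminal]
9. n7.live = "un"  [terminal]
10. n8.cnt = 18  [terminal]
11. n5.tag = 6  [S.sig * 2 + 6]
12. n2.key = 12  [S.tag + a.cnt - 23]
13. n2.cnt = 29  [S.tag * 3 + 11]
14. n9.cnt = 16  [terminal]
15. n10.wid = true  [A₀.key > 11]
16. n10.live = "yw"  ["yw"]
17. n11.hot = false  [terminal]
18. n12.key = "yw"  [if A.wid then A.live else "v"]
19. n12.val = -5  [len(A.live) - 7]
20. n13.cnt = -3  [terminal]
21. n14.live = "pk"  [terminal]
22. n12.off = 9  [a.cnt + 12]
23. n12.env = false  [B.val > -5]
24. n10.key = 11  [B.off + 2]
25. n10.cnt = -4  [B.off * 3 - 31]
26. n1.tag = 6  [A₀.cnt - 23]
27. n15.live = "yy"  [terminal]
28. n16.sig = 7  [7]
29. n17.live = "zp"  [terminal]
30. n16.tag = 7  [7]
31. n0.tag = 12  [len(g.live) + 10]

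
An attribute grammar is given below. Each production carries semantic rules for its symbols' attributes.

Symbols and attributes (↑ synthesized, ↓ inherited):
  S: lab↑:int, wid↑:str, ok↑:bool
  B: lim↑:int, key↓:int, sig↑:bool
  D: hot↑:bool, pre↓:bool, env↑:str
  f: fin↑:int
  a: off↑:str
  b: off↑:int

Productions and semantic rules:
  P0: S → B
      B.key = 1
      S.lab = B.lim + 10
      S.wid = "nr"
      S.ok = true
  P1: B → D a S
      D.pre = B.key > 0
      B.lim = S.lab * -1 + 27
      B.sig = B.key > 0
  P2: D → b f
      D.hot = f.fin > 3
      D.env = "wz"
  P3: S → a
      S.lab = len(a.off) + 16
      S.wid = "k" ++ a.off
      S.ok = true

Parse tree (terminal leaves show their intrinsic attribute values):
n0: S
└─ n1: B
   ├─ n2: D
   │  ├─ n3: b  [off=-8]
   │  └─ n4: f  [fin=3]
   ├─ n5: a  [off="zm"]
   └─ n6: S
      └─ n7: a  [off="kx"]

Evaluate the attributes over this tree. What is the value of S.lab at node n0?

1. n1.key = 1  [1]
2. n2.pre = true  [B.key > 0]
3. n3.off = -8  [terminal]
4. n4.fin = 3  [terminal]
5. n2.hot = false  [f.fin > 3]
6. n2.env = "wz"  ["wz"]
7. n5.off = "zm"  [terminal]
8. n7.off = "kx"  [terminal]
9. n6.lab = 18  [len(a.off) + 16]
10. n6.wid = "kkx"  ["k" ++ a.off]
11. n6.ok = true  [true]
12. n1.lim = 9  [S.lab * -1 + 27]
13. n1.sig = true  [B.key > 0]
14. n0.lab = 19  [B.lim + 10]
15. n0.wid = "nr"  ["nr"]
16. n0.ok = true  [true]

19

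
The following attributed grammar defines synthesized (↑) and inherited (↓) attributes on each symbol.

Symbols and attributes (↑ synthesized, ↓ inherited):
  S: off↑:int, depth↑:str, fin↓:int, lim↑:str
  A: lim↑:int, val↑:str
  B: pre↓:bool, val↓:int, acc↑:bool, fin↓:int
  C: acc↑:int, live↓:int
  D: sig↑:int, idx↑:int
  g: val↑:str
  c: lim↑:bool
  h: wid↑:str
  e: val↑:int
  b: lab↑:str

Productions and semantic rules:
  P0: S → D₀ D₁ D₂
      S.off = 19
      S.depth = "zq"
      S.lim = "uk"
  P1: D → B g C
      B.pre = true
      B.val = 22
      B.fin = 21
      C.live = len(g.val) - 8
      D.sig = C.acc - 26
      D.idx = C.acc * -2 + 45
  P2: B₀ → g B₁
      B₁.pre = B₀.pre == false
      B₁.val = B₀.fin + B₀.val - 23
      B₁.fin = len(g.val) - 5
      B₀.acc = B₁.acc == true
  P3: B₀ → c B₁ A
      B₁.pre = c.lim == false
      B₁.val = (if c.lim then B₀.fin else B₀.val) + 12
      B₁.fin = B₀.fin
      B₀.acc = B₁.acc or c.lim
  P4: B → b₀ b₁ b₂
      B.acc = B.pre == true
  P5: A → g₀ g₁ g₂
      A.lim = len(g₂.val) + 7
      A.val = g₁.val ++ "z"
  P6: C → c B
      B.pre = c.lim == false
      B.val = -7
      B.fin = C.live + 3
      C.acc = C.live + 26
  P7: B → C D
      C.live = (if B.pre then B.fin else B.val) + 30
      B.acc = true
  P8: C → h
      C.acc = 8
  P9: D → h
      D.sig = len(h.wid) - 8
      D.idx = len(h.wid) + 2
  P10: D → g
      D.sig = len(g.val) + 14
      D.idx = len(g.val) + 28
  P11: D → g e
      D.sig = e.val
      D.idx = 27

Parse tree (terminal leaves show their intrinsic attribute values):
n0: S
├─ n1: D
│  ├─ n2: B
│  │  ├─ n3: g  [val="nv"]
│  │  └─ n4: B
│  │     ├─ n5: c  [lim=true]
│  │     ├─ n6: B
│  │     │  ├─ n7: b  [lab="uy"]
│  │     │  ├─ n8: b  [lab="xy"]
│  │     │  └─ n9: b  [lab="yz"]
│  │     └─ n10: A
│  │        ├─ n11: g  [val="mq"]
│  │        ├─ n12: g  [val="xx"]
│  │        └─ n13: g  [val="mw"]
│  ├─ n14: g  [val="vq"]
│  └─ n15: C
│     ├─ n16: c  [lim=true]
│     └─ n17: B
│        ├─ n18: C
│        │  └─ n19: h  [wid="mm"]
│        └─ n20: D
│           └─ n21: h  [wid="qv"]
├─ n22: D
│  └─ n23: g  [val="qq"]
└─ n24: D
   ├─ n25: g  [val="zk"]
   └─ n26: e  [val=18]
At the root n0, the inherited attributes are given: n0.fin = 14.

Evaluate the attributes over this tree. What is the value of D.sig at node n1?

1. n0.fin = 14  [given at root]
2. n2.pre = true  [true]
3. n2.val = 22  [22]
4. n2.fin = 21  [21]
5. n3.val = "nv"  [terminal]
6. n4.pre = false  [B₀.pre == false]
7. n4.val = 20  [B₀.fin + B₀.val - 23]
8. n4.fin = -3  [len(g.val) - 5]
9. n5.lim = true  [terminal]
10. n6.pre = false  [c.lim == false]
11. n6.val = 9  [(if c.lim then B₀.fin else B₀.val) + 12]
12. n6.fin = -3  [B₀.fin]
13. n7.lab = "uy"  [terminal]
14. n8.lab = "xy"  [terminal]
15. n9.lab = "yz"  [terminal]
16. n6.acc = false  [B.pre == true]
17. n11.val = "mq"  [terminal]
18. n12.val = "xx"  [terminal]
19. n13.val = "mw"  [terminal]
20. n10.lim = 9  [len(g₂.val) + 7]
21. n10.val = "xxz"  [g₁.val ++ "z"]
22. n4.acc = true  [B₁.acc or c.lim]
23. n2.acc = true  [B₁.acc == true]
24. n14.val = "vq"  [terminal]
25. n15.live = -6  [len(g.val) - 8]
26. n16.lim = true  [terminal]
27. n17.pre = false  [c.lim == false]
28. n17.val = -7  [-7]
29. n17.fin = -3  [C.live + 3]
30. n18.live = 23  [(if B.pre then B.fin else B.val) + 30]
31. n19.wid = "mm"  [terminal]
32. n18.acc = 8  [8]
33. n21.wid = "qv"  [terminal]
34. n20.sig = -6  [len(h.wid) - 8]
35. n20.idx = 4  [len(h.wid) + 2]
36. n17.acc = true  [true]
37. n15.acc = 20  [C.live + 26]
38. n1.sig = -6  [C.acc - 26]
39. n1.idx = 5  [C.acc * -2 + 45]
40. n23.val = "qq"  [terminal]
41. n22.sig = 16  [len(g.val) + 14]
42. n22.idx = 30  [len(g.val) + 28]
43. n25.val = "zk"  [terminal]
44. n26.val = 18  [terminal]
45. n24.sig = 18  [e.val]
46. n24.idx = 27  [27]
47. n0.off = 19  [19]
48. n0.depth = "zq"  ["zq"]
49. n0.lim = "uk"  ["uk"]

-6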